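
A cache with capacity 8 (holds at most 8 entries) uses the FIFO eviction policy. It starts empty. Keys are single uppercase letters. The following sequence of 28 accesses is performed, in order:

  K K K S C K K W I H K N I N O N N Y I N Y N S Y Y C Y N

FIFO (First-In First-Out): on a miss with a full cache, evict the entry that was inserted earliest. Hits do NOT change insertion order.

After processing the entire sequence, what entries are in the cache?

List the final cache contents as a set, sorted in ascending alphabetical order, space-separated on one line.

Answer: C H I N O S W Y

Derivation:
FIFO simulation (capacity=8):
  1. access K: MISS. Cache (old->new): [K]
  2. access K: HIT. Cache (old->new): [K]
  3. access K: HIT. Cache (old->new): [K]
  4. access S: MISS. Cache (old->new): [K S]
  5. access C: MISS. Cache (old->new): [K S C]
  6. access K: HIT. Cache (old->new): [K S C]
  7. access K: HIT. Cache (old->new): [K S C]
  8. access W: MISS. Cache (old->new): [K S C W]
  9. access I: MISS. Cache (old->new): [K S C W I]
  10. access H: MISS. Cache (old->new): [K S C W I H]
  11. access K: HIT. Cache (old->new): [K S C W I H]
  12. access N: MISS. Cache (old->new): [K S C W I H N]
  13. access I: HIT. Cache (old->new): [K S C W I H N]
  14. access N: HIT. Cache (old->new): [K S C W I H N]
  15. access O: MISS. Cache (old->new): [K S C W I H N O]
  16. access N: HIT. Cache (old->new): [K S C W I H N O]
  17. access N: HIT. Cache (old->new): [K S C W I H N O]
  18. access Y: MISS, evict K. Cache (old->new): [S C W I H N O Y]
  19. access I: HIT. Cache (old->new): [S C W I H N O Y]
  20. access N: HIT. Cache (old->new): [S C W I H N O Y]
  21. access Y: HIT. Cache (old->new): [S C W I H N O Y]
  22. access N: HIT. Cache (old->new): [S C W I H N O Y]
  23. access S: HIT. Cache (old->new): [S C W I H N O Y]
  24. access Y: HIT. Cache (old->new): [S C W I H N O Y]
  25. access Y: HIT. Cache (old->new): [S C W I H N O Y]
  26. access C: HIT. Cache (old->new): [S C W I H N O Y]
  27. access Y: HIT. Cache (old->new): [S C W I H N O Y]
  28. access N: HIT. Cache (old->new): [S C W I H N O Y]
Total: 19 hits, 9 misses, 1 evictions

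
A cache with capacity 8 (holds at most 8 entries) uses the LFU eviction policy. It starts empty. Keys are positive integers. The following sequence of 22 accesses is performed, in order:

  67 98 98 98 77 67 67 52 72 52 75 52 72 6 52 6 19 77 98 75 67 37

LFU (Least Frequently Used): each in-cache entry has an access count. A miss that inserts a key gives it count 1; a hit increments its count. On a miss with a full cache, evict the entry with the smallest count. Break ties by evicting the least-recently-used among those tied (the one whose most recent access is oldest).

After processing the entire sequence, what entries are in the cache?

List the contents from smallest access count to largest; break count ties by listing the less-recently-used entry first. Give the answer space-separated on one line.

Answer: 37 72 6 77 75 52 98 67

Derivation:
LFU simulation (capacity=8):
  1. access 67: MISS. Cache: [67(c=1)]
  2. access 98: MISS. Cache: [67(c=1) 98(c=1)]
  3. access 98: HIT, count now 2. Cache: [67(c=1) 98(c=2)]
  4. access 98: HIT, count now 3. Cache: [67(c=1) 98(c=3)]
  5. access 77: MISS. Cache: [67(c=1) 77(c=1) 98(c=3)]
  6. access 67: HIT, count now 2. Cache: [77(c=1) 67(c=2) 98(c=3)]
  7. access 67: HIT, count now 3. Cache: [77(c=1) 98(c=3) 67(c=3)]
  8. access 52: MISS. Cache: [77(c=1) 52(c=1) 98(c=3) 67(c=3)]
  9. access 72: MISS. Cache: [77(c=1) 52(c=1) 72(c=1) 98(c=3) 67(c=3)]
  10. access 52: HIT, count now 2. Cache: [77(c=1) 72(c=1) 52(c=2) 98(c=3) 67(c=3)]
  11. access 75: MISS. Cache: [77(c=1) 72(c=1) 75(c=1) 52(c=2) 98(c=3) 67(c=3)]
  12. access 52: HIT, count now 3. Cache: [77(c=1) 72(c=1) 75(c=1) 98(c=3) 67(c=3) 52(c=3)]
  13. access 72: HIT, count now 2. Cache: [77(c=1) 75(c=1) 72(c=2) 98(c=3) 67(c=3) 52(c=3)]
  14. access 6: MISS. Cache: [77(c=1) 75(c=1) 6(c=1) 72(c=2) 98(c=3) 67(c=3) 52(c=3)]
  15. access 52: HIT, count now 4. Cache: [77(c=1) 75(c=1) 6(c=1) 72(c=2) 98(c=3) 67(c=3) 52(c=4)]
  16. access 6: HIT, count now 2. Cache: [77(c=1) 75(c=1) 72(c=2) 6(c=2) 98(c=3) 67(c=3) 52(c=4)]
  17. access 19: MISS. Cache: [77(c=1) 75(c=1) 19(c=1) 72(c=2) 6(c=2) 98(c=3) 67(c=3) 52(c=4)]
  18. access 77: HIT, count now 2. Cache: [75(c=1) 19(c=1) 72(c=2) 6(c=2) 77(c=2) 98(c=3) 67(c=3) 52(c=4)]
  19. access 98: HIT, count now 4. Cache: [75(c=1) 19(c=1) 72(c=2) 6(c=2) 77(c=2) 67(c=3) 52(c=4) 98(c=4)]
  20. access 75: HIT, count now 2. Cache: [19(c=1) 72(c=2) 6(c=2) 77(c=2) 75(c=2) 67(c=3) 52(c=4) 98(c=4)]
  21. access 67: HIT, count now 4. Cache: [19(c=1) 72(c=2) 6(c=2) 77(c=2) 75(c=2) 52(c=4) 98(c=4) 67(c=4)]
  22. access 37: MISS, evict 19(c=1). Cache: [37(c=1) 72(c=2) 6(c=2) 77(c=2) 75(c=2) 52(c=4) 98(c=4) 67(c=4)]
Total: 13 hits, 9 misses, 1 evictions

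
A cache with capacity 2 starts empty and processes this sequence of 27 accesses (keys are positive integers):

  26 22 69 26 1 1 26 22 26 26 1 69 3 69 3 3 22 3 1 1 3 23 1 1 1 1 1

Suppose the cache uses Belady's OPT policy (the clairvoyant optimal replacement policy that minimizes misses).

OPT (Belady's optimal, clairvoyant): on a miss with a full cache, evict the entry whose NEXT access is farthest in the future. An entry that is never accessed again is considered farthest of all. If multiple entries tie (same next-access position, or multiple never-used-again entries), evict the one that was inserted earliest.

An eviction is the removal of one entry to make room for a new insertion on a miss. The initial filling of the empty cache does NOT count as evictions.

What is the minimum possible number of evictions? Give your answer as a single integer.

OPT (Belady) simulation (capacity=2):
  1. access 26: MISS. Cache: [26]
  2. access 22: MISS. Cache: [26 22]
  3. access 69: MISS, evict 22 (next use: step 8). Cache: [26 69]
  4. access 26: HIT. Next use of 26: step 7. Cache: [26 69]
  5. access 1: MISS, evict 69 (next use: step 12). Cache: [26 1]
  6. access 1: HIT. Next use of 1: step 11. Cache: [26 1]
  7. access 26: HIT. Next use of 26: step 9. Cache: [26 1]
  8. access 22: MISS, evict 1 (next use: step 11). Cache: [26 22]
  9. access 26: HIT. Next use of 26: step 10. Cache: [26 22]
  10. access 26: HIT. Next use of 26: never. Cache: [26 22]
  11. access 1: MISS, evict 26 (next use: never). Cache: [22 1]
  12. access 69: MISS, evict 1 (next use: step 19). Cache: [22 69]
  13. access 3: MISS, evict 22 (next use: step 17). Cache: [69 3]
  14. access 69: HIT. Next use of 69: never. Cache: [69 3]
  15. access 3: HIT. Next use of 3: step 16. Cache: [69 3]
  16. access 3: HIT. Next use of 3: step 18. Cache: [69 3]
  17. access 22: MISS, evict 69 (next use: never). Cache: [3 22]
  18. access 3: HIT. Next use of 3: step 21. Cache: [3 22]
  19. access 1: MISS, evict 22 (next use: never). Cache: [3 1]
  20. access 1: HIT. Next use of 1: step 23. Cache: [3 1]
  21. access 3: HIT. Next use of 3: never. Cache: [3 1]
  22. access 23: MISS, evict 3 (next use: never). Cache: [1 23]
  23. access 1: HIT. Next use of 1: step 24. Cache: [1 23]
  24. access 1: HIT. Next use of 1: step 25. Cache: [1 23]
  25. access 1: HIT. Next use of 1: step 26. Cache: [1 23]
  26. access 1: HIT. Next use of 1: step 27. Cache: [1 23]
  27. access 1: HIT. Next use of 1: never. Cache: [1 23]
Total: 16 hits, 11 misses, 9 evictions

Answer: 9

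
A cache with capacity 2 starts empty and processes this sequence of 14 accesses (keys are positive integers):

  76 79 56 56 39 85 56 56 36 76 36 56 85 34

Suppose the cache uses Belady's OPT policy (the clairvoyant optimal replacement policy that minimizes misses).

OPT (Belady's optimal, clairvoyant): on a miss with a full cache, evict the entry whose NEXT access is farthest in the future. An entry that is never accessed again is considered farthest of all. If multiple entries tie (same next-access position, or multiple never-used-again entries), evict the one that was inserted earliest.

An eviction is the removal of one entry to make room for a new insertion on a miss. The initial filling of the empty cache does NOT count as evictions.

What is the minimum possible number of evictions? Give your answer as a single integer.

OPT (Belady) simulation (capacity=2):
  1. access 76: MISS. Cache: [76]
  2. access 79: MISS. Cache: [76 79]
  3. access 56: MISS, evict 79 (next use: never). Cache: [76 56]
  4. access 56: HIT. Next use of 56: step 7. Cache: [76 56]
  5. access 39: MISS, evict 76 (next use: step 10). Cache: [56 39]
  6. access 85: MISS, evict 39 (next use: never). Cache: [56 85]
  7. access 56: HIT. Next use of 56: step 8. Cache: [56 85]
  8. access 56: HIT. Next use of 56: step 12. Cache: [56 85]
  9. access 36: MISS, evict 85 (next use: step 13). Cache: [56 36]
  10. access 76: MISS, evict 56 (next use: step 12). Cache: [36 76]
  11. access 36: HIT. Next use of 36: never. Cache: [36 76]
  12. access 56: MISS, evict 36 (next use: never). Cache: [76 56]
  13. access 85: MISS, evict 76 (next use: never). Cache: [56 85]
  14. access 34: MISS, evict 56 (next use: never). Cache: [85 34]
Total: 4 hits, 10 misses, 8 evictions

Answer: 8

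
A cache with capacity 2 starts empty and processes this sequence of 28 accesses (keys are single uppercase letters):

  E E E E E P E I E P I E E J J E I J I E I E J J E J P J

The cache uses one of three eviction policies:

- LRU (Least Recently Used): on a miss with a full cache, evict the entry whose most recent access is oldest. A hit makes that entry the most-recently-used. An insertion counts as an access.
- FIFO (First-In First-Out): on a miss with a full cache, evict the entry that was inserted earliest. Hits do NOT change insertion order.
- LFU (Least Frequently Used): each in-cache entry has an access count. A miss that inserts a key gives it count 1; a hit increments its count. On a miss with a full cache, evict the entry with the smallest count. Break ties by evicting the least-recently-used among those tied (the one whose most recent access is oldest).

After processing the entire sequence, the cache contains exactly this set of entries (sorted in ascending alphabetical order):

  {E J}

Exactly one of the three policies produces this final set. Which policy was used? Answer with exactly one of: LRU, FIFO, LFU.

Answer: LFU

Derivation:
Simulating under each policy and comparing final sets:
  LRU: final set = {J P} -> differs
  FIFO: final set = {J P} -> differs
  LFU: final set = {E J} -> MATCHES target
Only LFU produces the target set.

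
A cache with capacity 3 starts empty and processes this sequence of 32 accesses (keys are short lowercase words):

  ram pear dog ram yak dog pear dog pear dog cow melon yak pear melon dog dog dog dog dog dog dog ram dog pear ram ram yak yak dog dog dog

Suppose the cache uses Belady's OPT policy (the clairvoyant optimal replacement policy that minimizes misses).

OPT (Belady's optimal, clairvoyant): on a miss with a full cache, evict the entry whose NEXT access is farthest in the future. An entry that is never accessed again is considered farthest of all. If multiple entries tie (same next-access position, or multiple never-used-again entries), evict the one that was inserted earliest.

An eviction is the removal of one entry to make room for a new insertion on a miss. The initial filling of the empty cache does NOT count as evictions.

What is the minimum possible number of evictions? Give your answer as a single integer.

Answer: 6

Derivation:
OPT (Belady) simulation (capacity=3):
  1. access ram: MISS. Cache: [ram]
  2. access pear: MISS. Cache: [ram pear]
  3. access dog: MISS. Cache: [ram pear dog]
  4. access ram: HIT. Next use of ram: step 23. Cache: [ram pear dog]
  5. access yak: MISS, evict ram (next use: step 23). Cache: [pear dog yak]
  6. access dog: HIT. Next use of dog: step 8. Cache: [pear dog yak]
  7. access pear: HIT. Next use of pear: step 9. Cache: [pear dog yak]
  8. access dog: HIT. Next use of dog: step 10. Cache: [pear dog yak]
  9. access pear: HIT. Next use of pear: step 14. Cache: [pear dog yak]
  10. access dog: HIT. Next use of dog: step 16. Cache: [pear dog yak]
  11. access cow: MISS, evict dog (next use: step 16). Cache: [pear yak cow]
  12. access melon: MISS, evict cow (next use: never). Cache: [pear yak melon]
  13. access yak: HIT. Next use of yak: step 28. Cache: [pear yak melon]
  14. access pear: HIT. Next use of pear: step 25. Cache: [pear yak melon]
  15. access melon: HIT. Next use of melon: never. Cache: [pear yak melon]
  16. access dog: MISS, evict melon (next use: never). Cache: [pear yak dog]
  17. access dog: HIT. Next use of dog: step 18. Cache: [pear yak dog]
  18. access dog: HIT. Next use of dog: step 19. Cache: [pear yak dog]
  19. access dog: HIT. Next use of dog: step 20. Cache: [pear yak dog]
  20. access dog: HIT. Next use of dog: step 21. Cache: [pear yak dog]
  21. access dog: HIT. Next use of dog: step 22. Cache: [pear yak dog]
  22. access dog: HIT. Next use of dog: step 24. Cache: [pear yak dog]
  23. access ram: MISS, evict yak (next use: step 28). Cache: [pear dog ram]
  24. access dog: HIT. Next use of dog: step 30. Cache: [pear dog ram]
  25. access pear: HIT. Next use of pear: never. Cache: [pear dog ram]
  26. access ram: HIT. Next use of ram: step 27. Cache: [pear dog ram]
  27. access ram: HIT. Next use of ram: never. Cache: [pear dog ram]
  28. access yak: MISS, evict pear (next use: never). Cache: [dog ram yak]
  29. access yak: HIT. Next use of yak: never. Cache: [dog ram yak]
  30. access dog: HIT. Next use of dog: step 31. Cache: [dog ram yak]
  31. access dog: HIT. Next use of dog: step 32. Cache: [dog ram yak]
  32. access dog: HIT. Next use of dog: never. Cache: [dog ram yak]
Total: 23 hits, 9 misses, 6 evictions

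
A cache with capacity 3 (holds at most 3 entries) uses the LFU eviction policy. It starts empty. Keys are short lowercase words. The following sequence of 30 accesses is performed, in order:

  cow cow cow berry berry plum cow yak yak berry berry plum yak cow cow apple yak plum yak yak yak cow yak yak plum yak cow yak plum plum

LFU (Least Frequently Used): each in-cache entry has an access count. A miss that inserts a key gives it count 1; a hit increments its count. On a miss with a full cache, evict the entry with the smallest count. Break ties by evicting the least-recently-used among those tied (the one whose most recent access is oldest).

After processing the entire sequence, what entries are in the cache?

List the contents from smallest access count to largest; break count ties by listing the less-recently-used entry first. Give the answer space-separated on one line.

LFU simulation (capacity=3):
  1. access cow: MISS. Cache: [cow(c=1)]
  2. access cow: HIT, count now 2. Cache: [cow(c=2)]
  3. access cow: HIT, count now 3. Cache: [cow(c=3)]
  4. access berry: MISS. Cache: [berry(c=1) cow(c=3)]
  5. access berry: HIT, count now 2. Cache: [berry(c=2) cow(c=3)]
  6. access plum: MISS. Cache: [plum(c=1) berry(c=2) cow(c=3)]
  7. access cow: HIT, count now 4. Cache: [plum(c=1) berry(c=2) cow(c=4)]
  8. access yak: MISS, evict plum(c=1). Cache: [yak(c=1) berry(c=2) cow(c=4)]
  9. access yak: HIT, count now 2. Cache: [berry(c=2) yak(c=2) cow(c=4)]
  10. access berry: HIT, count now 3. Cache: [yak(c=2) berry(c=3) cow(c=4)]
  11. access berry: HIT, count now 4. Cache: [yak(c=2) cow(c=4) berry(c=4)]
  12. access plum: MISS, evict yak(c=2). Cache: [plum(c=1) cow(c=4) berry(c=4)]
  13. access yak: MISS, evict plum(c=1). Cache: [yak(c=1) cow(c=4) berry(c=4)]
  14. access cow: HIT, count now 5. Cache: [yak(c=1) berry(c=4) cow(c=5)]
  15. access cow: HIT, count now 6. Cache: [yak(c=1) berry(c=4) cow(c=6)]
  16. access apple: MISS, evict yak(c=1). Cache: [apple(c=1) berry(c=4) cow(c=6)]
  17. access yak: MISS, evict apple(c=1). Cache: [yak(c=1) berry(c=4) cow(c=6)]
  18. access plum: MISS, evict yak(c=1). Cache: [plum(c=1) berry(c=4) cow(c=6)]
  19. access yak: MISS, evict plum(c=1). Cache: [yak(c=1) berry(c=4) cow(c=6)]
  20. access yak: HIT, count now 2. Cache: [yak(c=2) berry(c=4) cow(c=6)]
  21. access yak: HIT, count now 3. Cache: [yak(c=3) berry(c=4) cow(c=6)]
  22. access cow: HIT, count now 7. Cache: [yak(c=3) berry(c=4) cow(c=7)]
  23. access yak: HIT, count now 4. Cache: [berry(c=4) yak(c=4) cow(c=7)]
  24. access yak: HIT, count now 5. Cache: [berry(c=4) yak(c=5) cow(c=7)]
  25. access plum: MISS, evict berry(c=4). Cache: [plum(c=1) yak(c=5) cow(c=7)]
  26. access yak: HIT, count now 6. Cache: [plum(c=1) yak(c=6) cow(c=7)]
  27. access cow: HIT, count now 8. Cache: [plum(c=1) yak(c=6) cow(c=8)]
  28. access yak: HIT, count now 7. Cache: [plum(c=1) yak(c=7) cow(c=8)]
  29. access plum: HIT, count now 2. Cache: [plum(c=2) yak(c=7) cow(c=8)]
  30. access plum: HIT, count now 3. Cache: [plum(c=3) yak(c=7) cow(c=8)]
Total: 19 hits, 11 misses, 8 evictions

Answer: plum yak cow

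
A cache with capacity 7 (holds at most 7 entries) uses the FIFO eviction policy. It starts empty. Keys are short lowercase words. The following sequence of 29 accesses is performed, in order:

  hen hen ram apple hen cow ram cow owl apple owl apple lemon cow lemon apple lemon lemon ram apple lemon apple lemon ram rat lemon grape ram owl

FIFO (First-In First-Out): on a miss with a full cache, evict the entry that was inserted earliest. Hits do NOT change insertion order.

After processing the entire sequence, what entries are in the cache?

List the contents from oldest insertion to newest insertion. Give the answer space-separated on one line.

Answer: ram apple cow owl lemon rat grape

Derivation:
FIFO simulation (capacity=7):
  1. access hen: MISS. Cache (old->new): [hen]
  2. access hen: HIT. Cache (old->new): [hen]
  3. access ram: MISS. Cache (old->new): [hen ram]
  4. access apple: MISS. Cache (old->new): [hen ram apple]
  5. access hen: HIT. Cache (old->new): [hen ram apple]
  6. access cow: MISS. Cache (old->new): [hen ram apple cow]
  7. access ram: HIT. Cache (old->new): [hen ram apple cow]
  8. access cow: HIT. Cache (old->new): [hen ram apple cow]
  9. access owl: MISS. Cache (old->new): [hen ram apple cow owl]
  10. access apple: HIT. Cache (old->new): [hen ram apple cow owl]
  11. access owl: HIT. Cache (old->new): [hen ram apple cow owl]
  12. access apple: HIT. Cache (old->new): [hen ram apple cow owl]
  13. access lemon: MISS. Cache (old->new): [hen ram apple cow owl lemon]
  14. access cow: HIT. Cache (old->new): [hen ram apple cow owl lemon]
  15. access lemon: HIT. Cache (old->new): [hen ram apple cow owl lemon]
  16. access apple: HIT. Cache (old->new): [hen ram apple cow owl lemon]
  17. access lemon: HIT. Cache (old->new): [hen ram apple cow owl lemon]
  18. access lemon: HIT. Cache (old->new): [hen ram apple cow owl lemon]
  19. access ram: HIT. Cache (old->new): [hen ram apple cow owl lemon]
  20. access apple: HIT. Cache (old->new): [hen ram apple cow owl lemon]
  21. access lemon: HIT. Cache (old->new): [hen ram apple cow owl lemon]
  22. access apple: HIT. Cache (old->new): [hen ram apple cow owl lemon]
  23. access lemon: HIT. Cache (old->new): [hen ram apple cow owl lemon]
  24. access ram: HIT. Cache (old->new): [hen ram apple cow owl lemon]
  25. access rat: MISS. Cache (old->new): [hen ram apple cow owl lemon rat]
  26. access lemon: HIT. Cache (old->new): [hen ram apple cow owl lemon rat]
  27. access grape: MISS, evict hen. Cache (old->new): [ram apple cow owl lemon rat grape]
  28. access ram: HIT. Cache (old->new): [ram apple cow owl lemon rat grape]
  29. access owl: HIT. Cache (old->new): [ram apple cow owl lemon rat grape]
Total: 21 hits, 8 misses, 1 evictions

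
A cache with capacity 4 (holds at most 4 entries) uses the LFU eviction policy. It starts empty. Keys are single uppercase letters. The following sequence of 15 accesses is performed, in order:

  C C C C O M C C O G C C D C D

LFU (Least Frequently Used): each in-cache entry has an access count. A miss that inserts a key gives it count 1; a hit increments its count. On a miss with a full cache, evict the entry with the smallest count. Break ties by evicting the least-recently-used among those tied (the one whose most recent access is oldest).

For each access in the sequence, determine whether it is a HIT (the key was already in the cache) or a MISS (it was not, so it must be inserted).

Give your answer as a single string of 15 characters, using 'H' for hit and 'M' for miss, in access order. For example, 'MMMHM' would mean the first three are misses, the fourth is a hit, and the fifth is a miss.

Answer: MHHHMMHHHMHHMHH

Derivation:
LFU simulation (capacity=4):
  1. access C: MISS. Cache: [C(c=1)]
  2. access C: HIT, count now 2. Cache: [C(c=2)]
  3. access C: HIT, count now 3. Cache: [C(c=3)]
  4. access C: HIT, count now 4. Cache: [C(c=4)]
  5. access O: MISS. Cache: [O(c=1) C(c=4)]
  6. access M: MISS. Cache: [O(c=1) M(c=1) C(c=4)]
  7. access C: HIT, count now 5. Cache: [O(c=1) M(c=1) C(c=5)]
  8. access C: HIT, count now 6. Cache: [O(c=1) M(c=1) C(c=6)]
  9. access O: HIT, count now 2. Cache: [M(c=1) O(c=2) C(c=6)]
  10. access G: MISS. Cache: [M(c=1) G(c=1) O(c=2) C(c=6)]
  11. access C: HIT, count now 7. Cache: [M(c=1) G(c=1) O(c=2) C(c=7)]
  12. access C: HIT, count now 8. Cache: [M(c=1) G(c=1) O(c=2) C(c=8)]
  13. access D: MISS, evict M(c=1). Cache: [G(c=1) D(c=1) O(c=2) C(c=8)]
  14. access C: HIT, count now 9. Cache: [G(c=1) D(c=1) O(c=2) C(c=9)]
  15. access D: HIT, count now 2. Cache: [G(c=1) O(c=2) D(c=2) C(c=9)]
Total: 10 hits, 5 misses, 1 evictions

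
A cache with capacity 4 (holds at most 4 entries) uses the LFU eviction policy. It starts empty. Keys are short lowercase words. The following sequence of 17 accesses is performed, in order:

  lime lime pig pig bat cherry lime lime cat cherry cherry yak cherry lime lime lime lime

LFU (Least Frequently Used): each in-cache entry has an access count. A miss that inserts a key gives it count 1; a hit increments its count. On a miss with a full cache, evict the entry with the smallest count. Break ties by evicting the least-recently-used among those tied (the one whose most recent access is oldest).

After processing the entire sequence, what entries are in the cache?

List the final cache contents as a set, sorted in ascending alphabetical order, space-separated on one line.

Answer: cherry lime pig yak

Derivation:
LFU simulation (capacity=4):
  1. access lime: MISS. Cache: [lime(c=1)]
  2. access lime: HIT, count now 2. Cache: [lime(c=2)]
  3. access pig: MISS. Cache: [pig(c=1) lime(c=2)]
  4. access pig: HIT, count now 2. Cache: [lime(c=2) pig(c=2)]
  5. access bat: MISS. Cache: [bat(c=1) lime(c=2) pig(c=2)]
  6. access cherry: MISS. Cache: [bat(c=1) cherry(c=1) lime(c=2) pig(c=2)]
  7. access lime: HIT, count now 3. Cache: [bat(c=1) cherry(c=1) pig(c=2) lime(c=3)]
  8. access lime: HIT, count now 4. Cache: [bat(c=1) cherry(c=1) pig(c=2) lime(c=4)]
  9. access cat: MISS, evict bat(c=1). Cache: [cherry(c=1) cat(c=1) pig(c=2) lime(c=4)]
  10. access cherry: HIT, count now 2. Cache: [cat(c=1) pig(c=2) cherry(c=2) lime(c=4)]
  11. access cherry: HIT, count now 3. Cache: [cat(c=1) pig(c=2) cherry(c=3) lime(c=4)]
  12. access yak: MISS, evict cat(c=1). Cache: [yak(c=1) pig(c=2) cherry(c=3) lime(c=4)]
  13. access cherry: HIT, count now 4. Cache: [yak(c=1) pig(c=2) lime(c=4) cherry(c=4)]
  14. access lime: HIT, count now 5. Cache: [yak(c=1) pig(c=2) cherry(c=4) lime(c=5)]
  15. access lime: HIT, count now 6. Cache: [yak(c=1) pig(c=2) cherry(c=4) lime(c=6)]
  16. access lime: HIT, count now 7. Cache: [yak(c=1) pig(c=2) cherry(c=4) lime(c=7)]
  17. access lime: HIT, count now 8. Cache: [yak(c=1) pig(c=2) cherry(c=4) lime(c=8)]
Total: 11 hits, 6 misses, 2 evictions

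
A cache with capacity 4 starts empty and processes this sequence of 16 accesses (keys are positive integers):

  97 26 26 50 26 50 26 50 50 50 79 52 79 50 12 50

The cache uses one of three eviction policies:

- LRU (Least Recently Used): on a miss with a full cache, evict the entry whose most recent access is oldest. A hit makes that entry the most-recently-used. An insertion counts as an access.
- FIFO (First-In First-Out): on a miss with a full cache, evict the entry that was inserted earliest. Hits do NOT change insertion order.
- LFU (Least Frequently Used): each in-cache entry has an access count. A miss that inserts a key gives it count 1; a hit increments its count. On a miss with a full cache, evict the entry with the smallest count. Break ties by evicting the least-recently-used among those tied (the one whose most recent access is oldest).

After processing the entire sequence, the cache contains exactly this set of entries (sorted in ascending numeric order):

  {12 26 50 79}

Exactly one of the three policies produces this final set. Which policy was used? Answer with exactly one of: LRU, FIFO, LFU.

Answer: LFU

Derivation:
Simulating under each policy and comparing final sets:
  LRU: final set = {12 50 52 79} -> differs
  FIFO: final set = {12 50 52 79} -> differs
  LFU: final set = {12 26 50 79} -> MATCHES target
Only LFU produces the target set.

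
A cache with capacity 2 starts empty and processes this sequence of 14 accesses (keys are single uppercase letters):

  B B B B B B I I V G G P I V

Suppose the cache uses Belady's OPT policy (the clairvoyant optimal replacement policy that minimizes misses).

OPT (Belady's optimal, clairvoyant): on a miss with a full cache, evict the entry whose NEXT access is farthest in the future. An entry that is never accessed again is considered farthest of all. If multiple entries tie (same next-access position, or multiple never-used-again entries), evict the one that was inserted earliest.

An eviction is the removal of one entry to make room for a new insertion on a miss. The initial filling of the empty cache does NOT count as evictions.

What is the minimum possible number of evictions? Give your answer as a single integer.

Answer: 4

Derivation:
OPT (Belady) simulation (capacity=2):
  1. access B: MISS. Cache: [B]
  2. access B: HIT. Next use of B: step 3. Cache: [B]
  3. access B: HIT. Next use of B: step 4. Cache: [B]
  4. access B: HIT. Next use of B: step 5. Cache: [B]
  5. access B: HIT. Next use of B: step 6. Cache: [B]
  6. access B: HIT. Next use of B: never. Cache: [B]
  7. access I: MISS. Cache: [B I]
  8. access I: HIT. Next use of I: step 13. Cache: [B I]
  9. access V: MISS, evict B (next use: never). Cache: [I V]
  10. access G: MISS, evict V (next use: step 14). Cache: [I G]
  11. access G: HIT. Next use of G: never. Cache: [I G]
  12. access P: MISS, evict G (next use: never). Cache: [I P]
  13. access I: HIT. Next use of I: never. Cache: [I P]
  14. access V: MISS, evict I (next use: never). Cache: [P V]
Total: 8 hits, 6 misses, 4 evictions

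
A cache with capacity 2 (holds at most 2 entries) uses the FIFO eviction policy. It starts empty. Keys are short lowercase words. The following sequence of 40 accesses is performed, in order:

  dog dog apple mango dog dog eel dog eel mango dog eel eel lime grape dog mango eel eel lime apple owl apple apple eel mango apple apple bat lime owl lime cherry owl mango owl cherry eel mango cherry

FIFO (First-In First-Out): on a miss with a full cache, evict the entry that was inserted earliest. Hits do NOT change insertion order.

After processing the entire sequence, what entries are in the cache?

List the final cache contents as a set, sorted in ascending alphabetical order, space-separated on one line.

FIFO simulation (capacity=2):
  1. access dog: MISS. Cache (old->new): [dog]
  2. access dog: HIT. Cache (old->new): [dog]
  3. access apple: MISS. Cache (old->new): [dog apple]
  4. access mango: MISS, evict dog. Cache (old->new): [apple mango]
  5. access dog: MISS, evict apple. Cache (old->new): [mango dog]
  6. access dog: HIT. Cache (old->new): [mango dog]
  7. access eel: MISS, evict mango. Cache (old->new): [dog eel]
  8. access dog: HIT. Cache (old->new): [dog eel]
  9. access eel: HIT. Cache (old->new): [dog eel]
  10. access mango: MISS, evict dog. Cache (old->new): [eel mango]
  11. access dog: MISS, evict eel. Cache (old->new): [mango dog]
  12. access eel: MISS, evict mango. Cache (old->new): [dog eel]
  13. access eel: HIT. Cache (old->new): [dog eel]
  14. access lime: MISS, evict dog. Cache (old->new): [eel lime]
  15. access grape: MISS, evict eel. Cache (old->new): [lime grape]
  16. access dog: MISS, evict lime. Cache (old->new): [grape dog]
  17. access mango: MISS, evict grape. Cache (old->new): [dog mango]
  18. access eel: MISS, evict dog. Cache (old->new): [mango eel]
  19. access eel: HIT. Cache (old->new): [mango eel]
  20. access lime: MISS, evict mango. Cache (old->new): [eel lime]
  21. access apple: MISS, evict eel. Cache (old->new): [lime apple]
  22. access owl: MISS, evict lime. Cache (old->new): [apple owl]
  23. access apple: HIT. Cache (old->new): [apple owl]
  24. access apple: HIT. Cache (old->new): [apple owl]
  25. access eel: MISS, evict apple. Cache (old->new): [owl eel]
  26. access mango: MISS, evict owl. Cache (old->new): [eel mango]
  27. access apple: MISS, evict eel. Cache (old->new): [mango apple]
  28. access apple: HIT. Cache (old->new): [mango apple]
  29. access bat: MISS, evict mango. Cache (old->new): [apple bat]
  30. access lime: MISS, evict apple. Cache (old->new): [bat lime]
  31. access owl: MISS, evict bat. Cache (old->new): [lime owl]
  32. access lime: HIT. Cache (old->new): [lime owl]
  33. access cherry: MISS, evict lime. Cache (old->new): [owl cherry]
  34. access owl: HIT. Cache (old->new): [owl cherry]
  35. access mango: MISS, evict owl. Cache (old->new): [cherry mango]
  36. access owl: MISS, evict cherry. Cache (old->new): [mango owl]
  37. access cherry: MISS, evict mango. Cache (old->new): [owl cherry]
  38. access eel: MISS, evict owl. Cache (old->new): [cherry eel]
  39. access mango: MISS, evict cherry. Cache (old->new): [eel mango]
  40. access cherry: MISS, evict eel. Cache (old->new): [mango cherry]
Total: 11 hits, 29 misses, 27 evictions

Answer: cherry mango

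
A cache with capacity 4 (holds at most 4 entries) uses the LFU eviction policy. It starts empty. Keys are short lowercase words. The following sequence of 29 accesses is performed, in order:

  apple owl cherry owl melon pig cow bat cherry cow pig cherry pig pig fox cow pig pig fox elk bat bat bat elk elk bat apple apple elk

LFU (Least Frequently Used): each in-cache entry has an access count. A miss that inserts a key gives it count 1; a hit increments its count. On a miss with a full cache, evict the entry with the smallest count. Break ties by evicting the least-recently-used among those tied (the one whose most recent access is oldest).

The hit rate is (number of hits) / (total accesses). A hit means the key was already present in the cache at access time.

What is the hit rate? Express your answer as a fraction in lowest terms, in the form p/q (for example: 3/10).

LFU simulation (capacity=4):
  1. access apple: MISS. Cache: [apple(c=1)]
  2. access owl: MISS. Cache: [apple(c=1) owl(c=1)]
  3. access cherry: MISS. Cache: [apple(c=1) owl(c=1) cherry(c=1)]
  4. access owl: HIT, count now 2. Cache: [apple(c=1) cherry(c=1) owl(c=2)]
  5. access melon: MISS. Cache: [apple(c=1) cherry(c=1) melon(c=1) owl(c=2)]
  6. access pig: MISS, evict apple(c=1). Cache: [cherry(c=1) melon(c=1) pig(c=1) owl(c=2)]
  7. access cow: MISS, evict cherry(c=1). Cache: [melon(c=1) pig(c=1) cow(c=1) owl(c=2)]
  8. access bat: MISS, evict melon(c=1). Cache: [pig(c=1) cow(c=1) bat(c=1) owl(c=2)]
  9. access cherry: MISS, evict pig(c=1). Cache: [cow(c=1) bat(c=1) cherry(c=1) owl(c=2)]
  10. access cow: HIT, count now 2. Cache: [bat(c=1) cherry(c=1) owl(c=2) cow(c=2)]
  11. access pig: MISS, evict bat(c=1). Cache: [cherry(c=1) pig(c=1) owl(c=2) cow(c=2)]
  12. access cherry: HIT, count now 2. Cache: [pig(c=1) owl(c=2) cow(c=2) cherry(c=2)]
  13. access pig: HIT, count now 2. Cache: [owl(c=2) cow(c=2) cherry(c=2) pig(c=2)]
  14. access pig: HIT, count now 3. Cache: [owl(c=2) cow(c=2) cherry(c=2) pig(c=3)]
  15. access fox: MISS, evict owl(c=2). Cache: [fox(c=1) cow(c=2) cherry(c=2) pig(c=3)]
  16. access cow: HIT, count now 3. Cache: [fox(c=1) cherry(c=2) pig(c=3) cow(c=3)]
  17. access pig: HIT, count now 4. Cache: [fox(c=1) cherry(c=2) cow(c=3) pig(c=4)]
  18. access pig: HIT, count now 5. Cache: [fox(c=1) cherry(c=2) cow(c=3) pig(c=5)]
  19. access fox: HIT, count now 2. Cache: [cherry(c=2) fox(c=2) cow(c=3) pig(c=5)]
  20. access elk: MISS, evict cherry(c=2). Cache: [elk(c=1) fox(c=2) cow(c=3) pig(c=5)]
  21. access bat: MISS, evict elk(c=1). Cache: [bat(c=1) fox(c=2) cow(c=3) pig(c=5)]
  22. access bat: HIT, count now 2. Cache: [fox(c=2) bat(c=2) cow(c=3) pig(c=5)]
  23. access bat: HIT, count now 3. Cache: [fox(c=2) cow(c=3) bat(c=3) pig(c=5)]
  24. access elk: MISS, evict fox(c=2). Cache: [elk(c=1) cow(c=3) bat(c=3) pig(c=5)]
  25. access elk: HIT, count now 2. Cache: [elk(c=2) cow(c=3) bat(c=3) pig(c=5)]
  26. access bat: HIT, count now 4. Cache: [elk(c=2) cow(c=3) bat(c=4) pig(c=5)]
  27. access apple: MISS, evict elk(c=2). Cache: [apple(c=1) cow(c=3) bat(c=4) pig(c=5)]
  28. access apple: HIT, count now 2. Cache: [apple(c=2) cow(c=3) bat(c=4) pig(c=5)]
  29. access elk: MISS, evict apple(c=2). Cache: [elk(c=1) cow(c=3) bat(c=4) pig(c=5)]
Total: 14 hits, 15 misses, 11 evictions

Hit rate = 14/29

Answer: 14/29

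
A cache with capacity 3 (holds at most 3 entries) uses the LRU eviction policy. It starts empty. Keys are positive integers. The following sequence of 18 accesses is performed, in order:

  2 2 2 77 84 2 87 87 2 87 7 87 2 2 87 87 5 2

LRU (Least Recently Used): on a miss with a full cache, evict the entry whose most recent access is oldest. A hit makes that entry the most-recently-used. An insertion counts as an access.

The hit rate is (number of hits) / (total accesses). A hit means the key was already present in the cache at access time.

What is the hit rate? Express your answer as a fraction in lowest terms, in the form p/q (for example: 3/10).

Answer: 2/3

Derivation:
LRU simulation (capacity=3):
  1. access 2: MISS. Cache (LRU->MRU): [2]
  2. access 2: HIT. Cache (LRU->MRU): [2]
  3. access 2: HIT. Cache (LRU->MRU): [2]
  4. access 77: MISS. Cache (LRU->MRU): [2 77]
  5. access 84: MISS. Cache (LRU->MRU): [2 77 84]
  6. access 2: HIT. Cache (LRU->MRU): [77 84 2]
  7. access 87: MISS, evict 77. Cache (LRU->MRU): [84 2 87]
  8. access 87: HIT. Cache (LRU->MRU): [84 2 87]
  9. access 2: HIT. Cache (LRU->MRU): [84 87 2]
  10. access 87: HIT. Cache (LRU->MRU): [84 2 87]
  11. access 7: MISS, evict 84. Cache (LRU->MRU): [2 87 7]
  12. access 87: HIT. Cache (LRU->MRU): [2 7 87]
  13. access 2: HIT. Cache (LRU->MRU): [7 87 2]
  14. access 2: HIT. Cache (LRU->MRU): [7 87 2]
  15. access 87: HIT. Cache (LRU->MRU): [7 2 87]
  16. access 87: HIT. Cache (LRU->MRU): [7 2 87]
  17. access 5: MISS, evict 7. Cache (LRU->MRU): [2 87 5]
  18. access 2: HIT. Cache (LRU->MRU): [87 5 2]
Total: 12 hits, 6 misses, 3 evictions

Hit rate = 12/18 = 2/3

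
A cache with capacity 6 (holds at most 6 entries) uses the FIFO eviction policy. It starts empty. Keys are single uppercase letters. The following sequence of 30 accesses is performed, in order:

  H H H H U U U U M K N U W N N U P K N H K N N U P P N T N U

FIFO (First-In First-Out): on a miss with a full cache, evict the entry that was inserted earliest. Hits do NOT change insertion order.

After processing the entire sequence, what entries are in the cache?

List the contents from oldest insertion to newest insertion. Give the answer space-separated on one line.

FIFO simulation (capacity=6):
  1. access H: MISS. Cache (old->new): [H]
  2. access H: HIT. Cache (old->new): [H]
  3. access H: HIT. Cache (old->new): [H]
  4. access H: HIT. Cache (old->new): [H]
  5. access U: MISS. Cache (old->new): [H U]
  6. access U: HIT. Cache (old->new): [H U]
  7. access U: HIT. Cache (old->new): [H U]
  8. access U: HIT. Cache (old->new): [H U]
  9. access M: MISS. Cache (old->new): [H U M]
  10. access K: MISS. Cache (old->new): [H U M K]
  11. access N: MISS. Cache (old->new): [H U M K N]
  12. access U: HIT. Cache (old->new): [H U M K N]
  13. access W: MISS. Cache (old->new): [H U M K N W]
  14. access N: HIT. Cache (old->new): [H U M K N W]
  15. access N: HIT. Cache (old->new): [H U M K N W]
  16. access U: HIT. Cache (old->new): [H U M K N W]
  17. access P: MISS, evict H. Cache (old->new): [U M K N W P]
  18. access K: HIT. Cache (old->new): [U M K N W P]
  19. access N: HIT. Cache (old->new): [U M K N W P]
  20. access H: MISS, evict U. Cache (old->new): [M K N W P H]
  21. access K: HIT. Cache (old->new): [M K N W P H]
  22. access N: HIT. Cache (old->new): [M K N W P H]
  23. access N: HIT. Cache (old->new): [M K N W P H]
  24. access U: MISS, evict M. Cache (old->new): [K N W P H U]
  25. access P: HIT. Cache (old->new): [K N W P H U]
  26. access P: HIT. Cache (old->new): [K N W P H U]
  27. access N: HIT. Cache (old->new): [K N W P H U]
  28. access T: MISS, evict K. Cache (old->new): [N W P H U T]
  29. access N: HIT. Cache (old->new): [N W P H U T]
  30. access U: HIT. Cache (old->new): [N W P H U T]
Total: 20 hits, 10 misses, 4 evictions

Answer: N W P H U T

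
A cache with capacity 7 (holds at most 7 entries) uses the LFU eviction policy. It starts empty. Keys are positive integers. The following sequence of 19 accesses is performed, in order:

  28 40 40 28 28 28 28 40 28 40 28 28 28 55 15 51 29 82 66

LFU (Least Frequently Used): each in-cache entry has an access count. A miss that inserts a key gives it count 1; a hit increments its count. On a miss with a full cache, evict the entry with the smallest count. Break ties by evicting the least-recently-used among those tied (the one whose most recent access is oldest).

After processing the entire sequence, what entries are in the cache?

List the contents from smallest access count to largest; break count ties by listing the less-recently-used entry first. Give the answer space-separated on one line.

LFU simulation (capacity=7):
  1. access 28: MISS. Cache: [28(c=1)]
  2. access 40: MISS. Cache: [28(c=1) 40(c=1)]
  3. access 40: HIT, count now 2. Cache: [28(c=1) 40(c=2)]
  4. access 28: HIT, count now 2. Cache: [40(c=2) 28(c=2)]
  5. access 28: HIT, count now 3. Cache: [40(c=2) 28(c=3)]
  6. access 28: HIT, count now 4. Cache: [40(c=2) 28(c=4)]
  7. access 28: HIT, count now 5. Cache: [40(c=2) 28(c=5)]
  8. access 40: HIT, count now 3. Cache: [40(c=3) 28(c=5)]
  9. access 28: HIT, count now 6. Cache: [40(c=3) 28(c=6)]
  10. access 40: HIT, count now 4. Cache: [40(c=4) 28(c=6)]
  11. access 28: HIT, count now 7. Cache: [40(c=4) 28(c=7)]
  12. access 28: HIT, count now 8. Cache: [40(c=4) 28(c=8)]
  13. access 28: HIT, count now 9. Cache: [40(c=4) 28(c=9)]
  14. access 55: MISS. Cache: [55(c=1) 40(c=4) 28(c=9)]
  15. access 15: MISS. Cache: [55(c=1) 15(c=1) 40(c=4) 28(c=9)]
  16. access 51: MISS. Cache: [55(c=1) 15(c=1) 51(c=1) 40(c=4) 28(c=9)]
  17. access 29: MISS. Cache: [55(c=1) 15(c=1) 51(c=1) 29(c=1) 40(c=4) 28(c=9)]
  18. access 82: MISS. Cache: [55(c=1) 15(c=1) 51(c=1) 29(c=1) 82(c=1) 40(c=4) 28(c=9)]
  19. access 66: MISS, evict 55(c=1). Cache: [15(c=1) 51(c=1) 29(c=1) 82(c=1) 66(c=1) 40(c=4) 28(c=9)]
Total: 11 hits, 8 misses, 1 evictions

Answer: 15 51 29 82 66 40 28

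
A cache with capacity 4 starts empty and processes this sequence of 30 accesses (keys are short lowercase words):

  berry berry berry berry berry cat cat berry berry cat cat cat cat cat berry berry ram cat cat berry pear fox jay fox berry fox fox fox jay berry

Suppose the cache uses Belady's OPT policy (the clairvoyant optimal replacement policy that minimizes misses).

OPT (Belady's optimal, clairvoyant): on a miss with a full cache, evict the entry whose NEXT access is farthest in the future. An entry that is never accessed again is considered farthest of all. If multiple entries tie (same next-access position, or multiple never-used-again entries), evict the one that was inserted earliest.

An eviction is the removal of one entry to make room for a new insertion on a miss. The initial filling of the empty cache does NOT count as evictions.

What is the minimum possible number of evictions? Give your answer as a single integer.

Answer: 2

Derivation:
OPT (Belady) simulation (capacity=4):
  1. access berry: MISS. Cache: [berry]
  2. access berry: HIT. Next use of berry: step 3. Cache: [berry]
  3. access berry: HIT. Next use of berry: step 4. Cache: [berry]
  4. access berry: HIT. Next use of berry: step 5. Cache: [berry]
  5. access berry: HIT. Next use of berry: step 8. Cache: [berry]
  6. access cat: MISS. Cache: [berry cat]
  7. access cat: HIT. Next use of cat: step 10. Cache: [berry cat]
  8. access berry: HIT. Next use of berry: step 9. Cache: [berry cat]
  9. access berry: HIT. Next use of berry: step 15. Cache: [berry cat]
  10. access cat: HIT. Next use of cat: step 11. Cache: [berry cat]
  11. access cat: HIT. Next use of cat: step 12. Cache: [berry cat]
  12. access cat: HIT. Next use of cat: step 13. Cache: [berry cat]
  13. access cat: HIT. Next use of cat: step 14. Cache: [berry cat]
  14. access cat: HIT. Next use of cat: step 18. Cache: [berry cat]
  15. access berry: HIT. Next use of berry: step 16. Cache: [berry cat]
  16. access berry: HIT. Next use of berry: step 20. Cache: [berry cat]
  17. access ram: MISS. Cache: [berry cat ram]
  18. access cat: HIT. Next use of cat: step 19. Cache: [berry cat ram]
  19. access cat: HIT. Next use of cat: never. Cache: [berry cat ram]
  20. access berry: HIT. Next use of berry: step 25. Cache: [berry cat ram]
  21. access pear: MISS. Cache: [berry cat ram pear]
  22. access fox: MISS, evict cat (next use: never). Cache: [berry ram pear fox]
  23. access jay: MISS, evict ram (next use: never). Cache: [berry pear fox jay]
  24. access fox: HIT. Next use of fox: step 26. Cache: [berry pear fox jay]
  25. access berry: HIT. Next use of berry: step 30. Cache: [berry pear fox jay]
  26. access fox: HIT. Next use of fox: step 27. Cache: [berry pear fox jay]
  27. access fox: HIT. Next use of fox: step 28. Cache: [berry pear fox jay]
  28. access fox: HIT. Next use of fox: never. Cache: [berry pear fox jay]
  29. access jay: HIT. Next use of jay: never. Cache: [berry pear fox jay]
  30. access berry: HIT. Next use of berry: never. Cache: [berry pear fox jay]
Total: 24 hits, 6 misses, 2 evictions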